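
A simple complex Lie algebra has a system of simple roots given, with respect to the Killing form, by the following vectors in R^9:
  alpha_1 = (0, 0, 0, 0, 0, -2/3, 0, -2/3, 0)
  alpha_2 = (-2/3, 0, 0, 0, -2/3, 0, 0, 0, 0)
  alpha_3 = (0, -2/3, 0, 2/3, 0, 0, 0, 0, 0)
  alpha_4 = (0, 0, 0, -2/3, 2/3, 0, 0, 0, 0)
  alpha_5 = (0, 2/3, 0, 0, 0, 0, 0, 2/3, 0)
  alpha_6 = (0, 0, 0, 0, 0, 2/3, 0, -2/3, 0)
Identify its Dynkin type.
Compute the Cartan integers a_ij = 2(alpha_i, alpha_j)/(alpha_j, alpha_j); the resulting 6x6 Cartan matrix is
[[2, 0, 0, 0, -1, 0], [0, 2, 0, -1, 0, 0], [0, 0, 2, -1, -1, 0], [0, -1, -1, 2, 0, 0], [-1, 0, -1, 0, 2, -1], [0, 0, 0, 0, -1, 2]].
All simple roots have the same length, so the diagram is simply laced. The associated Dynkin diagram is a chain of 4 nodes with a fork of two nodes at one end (D_6), so the type is D_6 (the algebra so(12)).

D6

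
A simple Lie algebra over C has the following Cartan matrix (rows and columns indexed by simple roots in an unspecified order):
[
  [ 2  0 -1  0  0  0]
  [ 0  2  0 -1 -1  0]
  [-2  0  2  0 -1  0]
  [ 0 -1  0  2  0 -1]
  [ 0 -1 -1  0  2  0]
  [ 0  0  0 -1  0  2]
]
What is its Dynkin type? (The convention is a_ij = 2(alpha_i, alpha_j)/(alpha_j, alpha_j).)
The matrix has rank 6 with 2's on the diagonal. Reading the off-diagonal entries as Dynkin edges (a single edge where a_ij = a_ji = -1; a double or triple edge where a_ij * a_ji = 2 or 3), the diagram is a chain of 6 nodes with a double edge at one end; the terminal node there is the unique short simple root (B_6). One simple-root ordering that puts it in standard form is (alpha_6, alpha_4, alpha_2, alpha_5, alpha_3, alpha_1). So the algebra is type B_6, i.e. so(13).

B_6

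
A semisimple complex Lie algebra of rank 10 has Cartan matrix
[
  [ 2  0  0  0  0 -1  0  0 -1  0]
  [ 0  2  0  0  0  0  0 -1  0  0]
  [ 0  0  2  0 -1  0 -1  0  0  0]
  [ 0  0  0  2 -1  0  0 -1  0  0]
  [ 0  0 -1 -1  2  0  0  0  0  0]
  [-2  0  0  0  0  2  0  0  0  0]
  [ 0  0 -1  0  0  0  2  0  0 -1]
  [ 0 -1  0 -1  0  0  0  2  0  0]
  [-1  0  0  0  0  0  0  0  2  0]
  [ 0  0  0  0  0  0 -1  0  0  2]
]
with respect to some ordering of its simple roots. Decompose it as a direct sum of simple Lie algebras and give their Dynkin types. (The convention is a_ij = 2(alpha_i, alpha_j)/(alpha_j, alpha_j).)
A7 ⊕ C3

The diagram associated to this matrix has two connected components: the simple roots {alpha_2, alpha_3, alpha_4, alpha_5, alpha_7, alpha_8, alpha_10} form a chain of 7 nodes with single edges (A_7), and {alpha_1, alpha_6, alpha_9} form a chain of 3 nodes with a double edge at one end; the terminal node there is the unique long simple root (C_3). A semisimple Lie algebra decomposes uniquely as the direct sum of simple ideals, one per connected component of its Dynkin diagram, so g ≅ A_7 ⊕ C_3 (dimension 63 + 21 = 84).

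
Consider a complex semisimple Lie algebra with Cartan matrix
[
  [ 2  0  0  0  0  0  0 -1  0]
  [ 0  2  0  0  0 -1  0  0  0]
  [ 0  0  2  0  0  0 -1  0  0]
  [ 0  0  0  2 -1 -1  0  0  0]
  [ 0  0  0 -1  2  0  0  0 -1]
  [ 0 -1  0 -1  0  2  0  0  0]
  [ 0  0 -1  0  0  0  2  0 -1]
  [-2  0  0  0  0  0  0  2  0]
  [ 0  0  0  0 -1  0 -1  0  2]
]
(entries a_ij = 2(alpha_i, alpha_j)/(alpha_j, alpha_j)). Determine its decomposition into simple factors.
A7 ⊕ B2

The diagram associated to this matrix has two connected components: the simple roots {alpha_2, alpha_3, alpha_4, alpha_5, alpha_6, alpha_7, alpha_9} form a chain of 7 nodes with single edges (A_7), and {alpha_1, alpha_8} form a chain of 2 nodes with a double edge at one end; the terminal node there is the unique short simple root (B_2). A semisimple Lie algebra decomposes uniquely as the direct sum of simple ideals, one per connected component of its Dynkin diagram, so g ≅ A_7 ⊕ B_2 (dimension 63 + 10 = 73).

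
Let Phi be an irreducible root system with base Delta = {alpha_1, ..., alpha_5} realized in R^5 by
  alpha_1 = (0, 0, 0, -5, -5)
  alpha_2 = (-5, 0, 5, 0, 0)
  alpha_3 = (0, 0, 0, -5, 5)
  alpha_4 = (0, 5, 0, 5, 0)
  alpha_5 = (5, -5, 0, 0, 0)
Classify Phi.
Compute the Cartan integers a_ij = 2(alpha_i, alpha_j)/(alpha_j, alpha_j); the resulting 5x5 Cartan matrix is
[[2, 0, 0, -1, 0], [0, 2, 0, 0, -1], [0, 0, 2, -1, 0], [-1, 0, -1, 2, -1], [0, -1, 0, -1, 2]].
All simple roots have the same length, so the diagram is simply laced. The associated Dynkin diagram is a chain of 3 nodes with a fork of two nodes at one end (D_5), so the type is D_5 (the algebra so(10)).

D_5 (so(10))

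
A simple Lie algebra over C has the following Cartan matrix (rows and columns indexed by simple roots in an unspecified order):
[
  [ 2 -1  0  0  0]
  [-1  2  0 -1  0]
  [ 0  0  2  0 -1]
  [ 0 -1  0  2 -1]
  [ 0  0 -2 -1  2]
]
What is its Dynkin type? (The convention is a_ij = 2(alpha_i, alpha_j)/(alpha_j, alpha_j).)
B5

The matrix has rank 5 with 2's on the diagonal. Reading the off-diagonal entries as Dynkin edges (a single edge where a_ij = a_ji = -1; a double or triple edge where a_ij * a_ji = 2 or 3), the diagram is a chain of 5 nodes with a double edge at one end; the terminal node there is the unique short simple root (B_5). One simple-root ordering that puts it in standard form is (alpha_1, alpha_2, alpha_4, alpha_5, alpha_3). So the algebra is type B_5, i.e. so(11).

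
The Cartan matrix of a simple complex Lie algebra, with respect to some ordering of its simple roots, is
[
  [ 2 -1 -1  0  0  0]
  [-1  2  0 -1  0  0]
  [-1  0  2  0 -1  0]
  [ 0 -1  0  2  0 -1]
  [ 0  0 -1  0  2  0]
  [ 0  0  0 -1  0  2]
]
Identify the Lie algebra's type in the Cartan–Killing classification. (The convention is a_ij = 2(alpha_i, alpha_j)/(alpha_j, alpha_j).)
type A_6

The matrix has rank 6 with 2's on the diagonal. Reading the off-diagonal entries as Dynkin edges (a single edge where a_ij = a_ji = -1; a double or triple edge where a_ij * a_ji = 2 or 3), the diagram is a chain of 6 nodes with single edges (A_6). One simple-root ordering that puts it in standard form is (alpha_5, alpha_3, alpha_1, alpha_2, alpha_4, alpha_6). So the algebra is type A_6, i.e. sl(7).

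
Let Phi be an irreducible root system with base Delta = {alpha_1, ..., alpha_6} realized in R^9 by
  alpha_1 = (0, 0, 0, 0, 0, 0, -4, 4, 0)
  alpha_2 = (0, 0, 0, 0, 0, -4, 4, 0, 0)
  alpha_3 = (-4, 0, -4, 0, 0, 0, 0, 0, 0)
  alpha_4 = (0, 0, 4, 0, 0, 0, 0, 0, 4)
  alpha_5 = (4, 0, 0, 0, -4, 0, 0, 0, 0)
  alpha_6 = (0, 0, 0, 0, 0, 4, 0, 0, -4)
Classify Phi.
A_6

Compute the Cartan integers a_ij = 2(alpha_i, alpha_j)/(alpha_j, alpha_j); the resulting 6x6 Cartan matrix is
[[2, -1, 0, 0, 0, 0], [-1, 2, 0, 0, 0, -1], [0, 0, 2, -1, -1, 0], [0, 0, -1, 2, 0, -1], [0, 0, -1, 0, 2, 0], [0, -1, 0, -1, 0, 2]].
All simple roots have the same length, so the diagram is simply laced. The associated Dynkin diagram is a chain of 6 nodes with single edges (A_6), so the type is A_6 (the algebra sl(7)).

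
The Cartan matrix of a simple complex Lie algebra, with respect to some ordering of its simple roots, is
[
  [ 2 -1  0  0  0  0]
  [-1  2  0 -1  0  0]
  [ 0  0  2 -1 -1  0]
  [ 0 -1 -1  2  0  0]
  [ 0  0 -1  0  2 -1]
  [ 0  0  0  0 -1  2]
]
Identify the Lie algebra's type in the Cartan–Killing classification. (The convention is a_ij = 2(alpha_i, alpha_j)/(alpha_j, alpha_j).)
A6

The matrix has rank 6 with 2's on the diagonal. Reading the off-diagonal entries as Dynkin edges (a single edge where a_ij = a_ji = -1; a double or triple edge where a_ij * a_ji = 2 or 3), the diagram is a chain of 6 nodes with single edges (A_6). One simple-root ordering that puts it in standard form is (alpha_1, alpha_2, alpha_4, alpha_3, alpha_5, alpha_6). So the algebra is type A_6, i.e. sl(7).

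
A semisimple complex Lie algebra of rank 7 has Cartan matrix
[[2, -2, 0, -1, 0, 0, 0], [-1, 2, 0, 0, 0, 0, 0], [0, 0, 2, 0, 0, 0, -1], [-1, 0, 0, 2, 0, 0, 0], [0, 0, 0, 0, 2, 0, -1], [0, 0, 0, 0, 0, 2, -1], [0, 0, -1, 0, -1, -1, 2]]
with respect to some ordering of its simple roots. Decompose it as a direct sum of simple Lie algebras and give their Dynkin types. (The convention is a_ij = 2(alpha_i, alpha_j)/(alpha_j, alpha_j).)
The diagram associated to this matrix has two connected components: the simple roots {alpha_1, alpha_2, alpha_4} form a chain of 3 nodes with a double edge at one end; the terminal node there is the unique short simple root (B_3), and {alpha_3, alpha_5, alpha_6, alpha_7} form a chain of 2 nodes with a fork of two nodes at one end (D_4). A semisimple Lie algebra decomposes uniquely as the direct sum of simple ideals, one per connected component of its Dynkin diagram, so g ≅ B_3 ⊕ D_4 (dimension 21 + 28 = 49).

type B_3 + type D_4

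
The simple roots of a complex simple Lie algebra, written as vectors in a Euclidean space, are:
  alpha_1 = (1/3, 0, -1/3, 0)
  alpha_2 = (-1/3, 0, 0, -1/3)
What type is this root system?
Compute the Cartan integers a_ij = 2(alpha_i, alpha_j)/(alpha_j, alpha_j); the resulting 2x2 Cartan matrix is
[[2, -1], [-1, 2]].
All simple roots have the same length, so the diagram is simply laced. The associated Dynkin diagram is a chain of 2 nodes with single edges (A_2), so the type is A_2 (the algebra sl(3)).

A2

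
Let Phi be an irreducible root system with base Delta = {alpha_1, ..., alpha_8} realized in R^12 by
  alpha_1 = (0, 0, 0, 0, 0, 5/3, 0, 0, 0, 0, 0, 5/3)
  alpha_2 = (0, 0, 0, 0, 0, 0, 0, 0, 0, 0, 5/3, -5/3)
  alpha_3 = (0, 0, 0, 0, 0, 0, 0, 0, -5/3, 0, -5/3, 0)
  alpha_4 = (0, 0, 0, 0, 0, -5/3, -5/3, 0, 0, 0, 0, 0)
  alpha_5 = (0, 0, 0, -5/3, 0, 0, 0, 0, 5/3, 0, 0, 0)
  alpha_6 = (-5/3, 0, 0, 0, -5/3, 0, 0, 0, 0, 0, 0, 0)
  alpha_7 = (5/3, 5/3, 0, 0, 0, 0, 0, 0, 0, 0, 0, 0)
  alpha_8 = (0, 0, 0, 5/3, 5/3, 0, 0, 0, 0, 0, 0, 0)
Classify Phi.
A_8

Compute the Cartan integers a_ij = 2(alpha_i, alpha_j)/(alpha_j, alpha_j); the resulting 8x8 Cartan matrix is
[[2, -1, 0, -1, 0, 0, 0, 0], [-1, 2, -1, 0, 0, 0, 0, 0], [0, -1, 2, 0, -1, 0, 0, 0], [-1, 0, 0, 2, 0, 0, 0, 0], [0, 0, -1, 0, 2, 0, 0, -1], [0, 0, 0, 0, 0, 2, -1, -1], [0, 0, 0, 0, 0, -1, 2, 0], [0, 0, 0, 0, -1, -1, 0, 2]].
All simple roots have the same length, so the diagram is simply laced. The associated Dynkin diagram is a chain of 8 nodes with single edges (A_8), so the type is A_8 (the algebra sl(9)).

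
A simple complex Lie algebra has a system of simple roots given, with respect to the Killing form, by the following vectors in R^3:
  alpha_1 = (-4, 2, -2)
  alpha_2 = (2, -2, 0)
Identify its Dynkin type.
G_2

Compute the Cartan integers a_ij = 2(alpha_i, alpha_j)/(alpha_j, alpha_j); the resulting 2x2 Cartan matrix is
[[2, -3], [-1, 2]].
The roots have two lengths (squared-length ratio 3:1); the short ones are alpha_{2}. The associated Dynkin diagram is two nodes joined by a triple edge (G_2), so the type is G_2.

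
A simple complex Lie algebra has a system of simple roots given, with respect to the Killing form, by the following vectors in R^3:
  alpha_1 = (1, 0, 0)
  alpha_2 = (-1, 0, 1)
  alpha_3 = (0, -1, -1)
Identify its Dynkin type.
Compute the Cartan integers a_ij = 2(alpha_i, alpha_j)/(alpha_j, alpha_j); the resulting 3x3 Cartan matrix is
[[2, -1, 0], [-2, 2, -1], [0, -1, 2]].
The roots have two lengths (squared-length ratio 2:1); the short ones are alpha_{1}. The associated Dynkin diagram is a chain of 3 nodes with a double edge at one end; the terminal node there is the unique short simple root (B_3), so the type is B_3 (the algebra so(7)).

type B_3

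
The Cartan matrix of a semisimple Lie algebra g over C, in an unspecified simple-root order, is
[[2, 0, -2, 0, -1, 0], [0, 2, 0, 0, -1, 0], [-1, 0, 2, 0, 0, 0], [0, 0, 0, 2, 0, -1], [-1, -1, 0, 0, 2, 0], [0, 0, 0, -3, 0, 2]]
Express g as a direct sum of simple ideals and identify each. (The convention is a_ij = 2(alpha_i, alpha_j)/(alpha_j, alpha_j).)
B4 + G2

The diagram associated to this matrix has two connected components: the simple roots {alpha_1, alpha_2, alpha_3, alpha_5} form a chain of 4 nodes with a double edge at one end; the terminal node there is the unique short simple root (B_4), and {alpha_4, alpha_6} form two nodes joined by a triple edge (G_2). A semisimple Lie algebra decomposes uniquely as the direct sum of simple ideals, one per connected component of its Dynkin diagram, so g ≅ B_4 ⊕ G_2 (dimension 36 + 14 = 50).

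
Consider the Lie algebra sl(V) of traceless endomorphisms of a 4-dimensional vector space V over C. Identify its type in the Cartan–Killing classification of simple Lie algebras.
This is sl(4), which has dimension 4^2 - 1 = 15 and rank 4 - 1 = 3 (a Cartan subalgebra is the diagonal traceless matrices). In the classification of classical Lie algebras, the special linear algebra sl(n+1) has type A_n; here n = 3, so the Dynkin diagram is a chain of 3 nodes with single edges (A_3). Hence the type is A_3.

A_3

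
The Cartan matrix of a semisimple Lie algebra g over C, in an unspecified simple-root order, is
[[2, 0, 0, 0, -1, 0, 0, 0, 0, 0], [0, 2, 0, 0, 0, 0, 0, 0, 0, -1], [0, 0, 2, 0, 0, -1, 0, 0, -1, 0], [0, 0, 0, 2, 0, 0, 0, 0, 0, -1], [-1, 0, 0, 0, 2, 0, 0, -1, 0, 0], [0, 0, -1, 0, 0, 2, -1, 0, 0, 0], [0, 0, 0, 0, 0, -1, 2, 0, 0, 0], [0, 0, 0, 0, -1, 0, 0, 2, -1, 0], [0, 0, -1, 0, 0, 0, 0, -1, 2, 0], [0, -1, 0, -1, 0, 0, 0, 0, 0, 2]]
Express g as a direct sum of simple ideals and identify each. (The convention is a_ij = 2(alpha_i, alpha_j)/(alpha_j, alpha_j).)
A_3 (sl(4)) ⊕ A_7 (sl(8))

The diagram associated to this matrix has two connected components: the simple roots {alpha_2, alpha_4, alpha_10} form a chain of 3 nodes with single edges (A_3), and {alpha_1, alpha_3, alpha_5, alpha_6, alpha_7, alpha_8, alpha_9} form a chain of 7 nodes with single edges (A_7). A semisimple Lie algebra decomposes uniquely as the direct sum of simple ideals, one per connected component of its Dynkin diagram, so g ≅ A_3 ⊕ A_7 (dimension 15 + 63 = 78).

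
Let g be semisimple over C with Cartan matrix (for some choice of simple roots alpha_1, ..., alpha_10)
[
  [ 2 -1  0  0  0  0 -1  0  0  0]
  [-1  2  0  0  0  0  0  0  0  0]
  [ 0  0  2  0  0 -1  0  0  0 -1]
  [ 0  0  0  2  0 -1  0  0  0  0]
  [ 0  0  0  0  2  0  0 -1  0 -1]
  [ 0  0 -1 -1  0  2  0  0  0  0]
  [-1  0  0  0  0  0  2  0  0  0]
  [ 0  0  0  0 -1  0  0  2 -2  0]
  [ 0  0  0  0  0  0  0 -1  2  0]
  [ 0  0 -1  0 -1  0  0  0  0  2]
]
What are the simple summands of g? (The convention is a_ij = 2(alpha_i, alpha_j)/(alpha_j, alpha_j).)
The diagram associated to this matrix has two connected components: the simple roots {alpha_1, alpha_2, alpha_7} form a chain of 3 nodes with single edges (A_3), and {alpha_3, alpha_4, alpha_5, alpha_6, alpha_8, alpha_9, alpha_10} form a chain of 7 nodes with a double edge at one end; the terminal node there is the unique short simple root (B_7). A semisimple Lie algebra decomposes uniquely as the direct sum of simple ideals, one per connected component of its Dynkin diagram, so g ≅ A_3 ⊕ B_7 (dimension 15 + 105 = 120).

A_3 + B_7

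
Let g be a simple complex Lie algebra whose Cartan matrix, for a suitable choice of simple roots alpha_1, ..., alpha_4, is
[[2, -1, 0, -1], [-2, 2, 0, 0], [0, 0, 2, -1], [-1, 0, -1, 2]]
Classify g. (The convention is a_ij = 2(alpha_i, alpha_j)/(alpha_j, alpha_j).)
The matrix has rank 4 with 2's on the diagonal. Reading the off-diagonal entries as Dynkin edges (a single edge where a_ij = a_ji = -1; a double or triple edge where a_ij * a_ji = 2 or 3), the diagram is a chain of 4 nodes with a double edge at one end; the terminal node there is the unique long simple root (C_4). One simple-root ordering that puts it in standard form is (alpha_3, alpha_4, alpha_1, alpha_2). So the algebra is type C_4, i.e. sp(8).

type C_4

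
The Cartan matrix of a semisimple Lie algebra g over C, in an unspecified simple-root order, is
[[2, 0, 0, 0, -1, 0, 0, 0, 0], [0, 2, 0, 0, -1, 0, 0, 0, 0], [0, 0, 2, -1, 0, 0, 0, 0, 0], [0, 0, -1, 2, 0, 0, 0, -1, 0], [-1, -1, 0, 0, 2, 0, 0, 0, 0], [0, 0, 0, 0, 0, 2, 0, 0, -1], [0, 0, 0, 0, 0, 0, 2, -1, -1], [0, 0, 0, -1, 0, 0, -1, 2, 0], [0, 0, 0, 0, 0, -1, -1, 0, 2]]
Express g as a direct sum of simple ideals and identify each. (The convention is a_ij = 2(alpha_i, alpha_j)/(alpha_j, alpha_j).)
A_3 (sl(4)) + A_6 (sl(7))

The diagram associated to this matrix has two connected components: the simple roots {alpha_1, alpha_2, alpha_5} form a chain of 3 nodes with single edges (A_3), and {alpha_3, alpha_4, alpha_6, alpha_7, alpha_8, alpha_9} form a chain of 6 nodes with single edges (A_6). A semisimple Lie algebra decomposes uniquely as the direct sum of simple ideals, one per connected component of its Dynkin diagram, so g ≅ A_3 ⊕ A_6 (dimension 15 + 48 = 63).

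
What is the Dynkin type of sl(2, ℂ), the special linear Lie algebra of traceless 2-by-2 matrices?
A_1 (sl(2))

This is sl(2), which has dimension 2^2 - 1 = 3 and rank 2 - 1 = 1 (a Cartan subalgebra is the diagonal traceless matrices). In the classification of classical Lie algebras, the special linear algebra sl(n+1) has type A_n; here n = 1, so the Dynkin diagram is a chain of 1 nodes with single edges (A_1). Hence the type is A_1.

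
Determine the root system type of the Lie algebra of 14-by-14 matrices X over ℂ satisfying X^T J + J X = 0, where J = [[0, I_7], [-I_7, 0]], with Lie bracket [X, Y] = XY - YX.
This is sp(14), which has dimension 14(14+1)/2 = 105 and rank 14/2 = 7. In the classification of classical Lie algebras, the symplectic algebra sp(2n) has type C_n; here n = 7, so the Dynkin diagram is a chain of 7 nodes with a double edge at one end; the terminal node there is the unique long simple root (C_7). Hence the type is C_7.

C_7 (sp(14))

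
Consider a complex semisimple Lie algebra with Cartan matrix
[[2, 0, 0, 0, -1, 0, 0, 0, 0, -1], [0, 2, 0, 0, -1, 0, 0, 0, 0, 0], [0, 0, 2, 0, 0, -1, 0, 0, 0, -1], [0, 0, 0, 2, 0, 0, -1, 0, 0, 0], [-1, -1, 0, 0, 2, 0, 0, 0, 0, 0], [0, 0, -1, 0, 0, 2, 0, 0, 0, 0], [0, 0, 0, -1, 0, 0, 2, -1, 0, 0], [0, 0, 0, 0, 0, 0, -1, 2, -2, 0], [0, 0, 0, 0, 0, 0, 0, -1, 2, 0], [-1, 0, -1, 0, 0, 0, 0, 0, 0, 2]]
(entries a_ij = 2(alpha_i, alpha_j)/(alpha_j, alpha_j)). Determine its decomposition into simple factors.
The diagram associated to this matrix has two connected components: the simple roots {alpha_1, alpha_2, alpha_3, alpha_5, alpha_6, alpha_10} form a chain of 6 nodes with single edges (A_6), and {alpha_4, alpha_7, alpha_8, alpha_9} form a chain of 4 nodes with a double edge at one end; the terminal node there is the unique short simple root (B_4). A semisimple Lie algebra decomposes uniquely as the direct sum of simple ideals, one per connected component of its Dynkin diagram, so g ≅ A_6 ⊕ B_4 (dimension 48 + 36 = 84).

A6 ⊕ B4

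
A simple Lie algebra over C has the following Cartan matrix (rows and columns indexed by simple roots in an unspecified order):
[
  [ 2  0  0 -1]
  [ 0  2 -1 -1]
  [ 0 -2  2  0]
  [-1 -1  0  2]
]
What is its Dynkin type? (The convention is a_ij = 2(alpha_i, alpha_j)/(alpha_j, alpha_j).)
C_4 (sp(8))

The matrix has rank 4 with 2's on the diagonal. Reading the off-diagonal entries as Dynkin edges (a single edge where a_ij = a_ji = -1; a double or triple edge where a_ij * a_ji = 2 or 3), the diagram is a chain of 4 nodes with a double edge at one end; the terminal node there is the unique long simple root (C_4). One simple-root ordering that puts it in standard form is (alpha_1, alpha_4, alpha_2, alpha_3). So the algebra is type C_4, i.e. sp(8).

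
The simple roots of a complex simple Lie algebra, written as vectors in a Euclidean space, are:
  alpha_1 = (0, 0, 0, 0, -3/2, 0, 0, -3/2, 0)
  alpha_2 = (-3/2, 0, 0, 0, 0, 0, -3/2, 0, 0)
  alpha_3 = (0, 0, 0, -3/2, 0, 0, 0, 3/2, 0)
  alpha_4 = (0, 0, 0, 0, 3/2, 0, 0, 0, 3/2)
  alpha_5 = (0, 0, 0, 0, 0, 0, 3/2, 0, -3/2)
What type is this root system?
Compute the Cartan integers a_ij = 2(alpha_i, alpha_j)/(alpha_j, alpha_j); the resulting 5x5 Cartan matrix is
[[2, 0, -1, -1, 0], [0, 2, 0, 0, -1], [-1, 0, 2, 0, 0], [-1, 0, 0, 2, -1], [0, -1, 0, -1, 2]].
All simple roots have the same length, so the diagram is simply laced. The associated Dynkin diagram is a chain of 5 nodes with single edges (A_5), so the type is A_5 (the algebra sl(6)).

A_5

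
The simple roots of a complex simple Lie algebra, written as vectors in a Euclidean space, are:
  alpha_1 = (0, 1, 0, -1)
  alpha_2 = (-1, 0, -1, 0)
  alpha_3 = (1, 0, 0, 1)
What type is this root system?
A3

Compute the Cartan integers a_ij = 2(alpha_i, alpha_j)/(alpha_j, alpha_j); the resulting 3x3 Cartan matrix is
[[2, 0, -1], [0, 2, -1], [-1, -1, 2]].
All simple roots have the same length, so the diagram is simply laced. The associated Dynkin diagram is a chain of 3 nodes with single edges (A_3), so the type is A_3 (the algebra sl(4)).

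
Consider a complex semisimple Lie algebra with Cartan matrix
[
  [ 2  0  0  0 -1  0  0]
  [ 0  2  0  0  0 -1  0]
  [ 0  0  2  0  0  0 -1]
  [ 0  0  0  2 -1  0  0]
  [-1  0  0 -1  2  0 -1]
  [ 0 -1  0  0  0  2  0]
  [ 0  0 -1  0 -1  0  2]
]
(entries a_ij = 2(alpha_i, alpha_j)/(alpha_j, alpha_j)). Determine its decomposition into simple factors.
The diagram associated to this matrix has two connected components: the simple roots {alpha_2, alpha_6} form a chain of 2 nodes with single edges (A_2), and {alpha_1, alpha_3, alpha_4, alpha_5, alpha_7} form a chain of 3 nodes with a fork of two nodes at one end (D_5). A semisimple Lie algebra decomposes uniquely as the direct sum of simple ideals, one per connected component of its Dynkin diagram, so g ≅ A_2 ⊕ D_5 (dimension 8 + 45 = 53).

A2 ⊕ D5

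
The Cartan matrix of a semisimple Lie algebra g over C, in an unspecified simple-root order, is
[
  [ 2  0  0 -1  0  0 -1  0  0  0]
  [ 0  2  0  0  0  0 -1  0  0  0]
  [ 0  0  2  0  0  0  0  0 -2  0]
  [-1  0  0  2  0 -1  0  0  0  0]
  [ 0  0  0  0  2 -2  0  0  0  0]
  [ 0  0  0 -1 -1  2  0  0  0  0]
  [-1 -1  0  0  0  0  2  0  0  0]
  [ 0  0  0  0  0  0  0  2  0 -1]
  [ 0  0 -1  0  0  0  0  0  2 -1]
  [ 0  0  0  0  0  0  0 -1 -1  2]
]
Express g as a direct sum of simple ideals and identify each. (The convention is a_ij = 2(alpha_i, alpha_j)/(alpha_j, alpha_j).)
C_4 + C_6

The diagram associated to this matrix has two connected components: the simple roots {alpha_3, alpha_8, alpha_9, alpha_10} form a chain of 4 nodes with a double edge at one end; the terminal node there is the unique long simple root (C_4), and {alpha_1, alpha_2, alpha_4, alpha_5, alpha_6, alpha_7} form a chain of 6 nodes with a double edge at one end; the terminal node there is the unique long simple root (C_6). A semisimple Lie algebra decomposes uniquely as the direct sum of simple ideals, one per connected component of its Dynkin diagram, so g ≅ C_4 ⊕ C_6 (dimension 36 + 78 = 114).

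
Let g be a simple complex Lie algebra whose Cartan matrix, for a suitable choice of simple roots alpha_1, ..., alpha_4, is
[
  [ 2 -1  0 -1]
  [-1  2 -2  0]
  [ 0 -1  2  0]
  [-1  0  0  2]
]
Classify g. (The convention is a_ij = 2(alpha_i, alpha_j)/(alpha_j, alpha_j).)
B_4

The matrix has rank 4 with 2's on the diagonal. Reading the off-diagonal entries as Dynkin edges (a single edge where a_ij = a_ji = -1; a double or triple edge where a_ij * a_ji = 2 or 3), the diagram is a chain of 4 nodes with a double edge at one end; the terminal node there is the unique short simple root (B_4). One simple-root ordering that puts it in standard form is (alpha_4, alpha_1, alpha_2, alpha_3). So the algebra is type B_4, i.e. so(9).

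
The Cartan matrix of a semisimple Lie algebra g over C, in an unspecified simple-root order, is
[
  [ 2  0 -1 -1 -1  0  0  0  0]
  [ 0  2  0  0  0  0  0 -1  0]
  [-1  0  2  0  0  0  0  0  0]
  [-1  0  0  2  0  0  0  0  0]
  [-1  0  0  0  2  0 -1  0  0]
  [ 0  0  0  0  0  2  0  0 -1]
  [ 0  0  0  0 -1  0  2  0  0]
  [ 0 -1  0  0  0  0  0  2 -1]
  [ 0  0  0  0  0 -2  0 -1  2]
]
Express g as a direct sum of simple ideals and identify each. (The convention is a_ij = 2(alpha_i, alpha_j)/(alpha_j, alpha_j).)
The diagram associated to this matrix has two connected components: the simple roots {alpha_2, alpha_6, alpha_8, alpha_9} form a chain of 4 nodes with a double edge at one end; the terminal node there is the unique short simple root (B_4), and {alpha_1, alpha_3, alpha_4, alpha_5, alpha_7} form a chain of 3 nodes with a fork of two nodes at one end (D_5). A semisimple Lie algebra decomposes uniquely as the direct sum of simple ideals, one per connected component of its Dynkin diagram, so g ≅ B_4 ⊕ D_5 (dimension 36 + 45 = 81).

type B_4 + type D_5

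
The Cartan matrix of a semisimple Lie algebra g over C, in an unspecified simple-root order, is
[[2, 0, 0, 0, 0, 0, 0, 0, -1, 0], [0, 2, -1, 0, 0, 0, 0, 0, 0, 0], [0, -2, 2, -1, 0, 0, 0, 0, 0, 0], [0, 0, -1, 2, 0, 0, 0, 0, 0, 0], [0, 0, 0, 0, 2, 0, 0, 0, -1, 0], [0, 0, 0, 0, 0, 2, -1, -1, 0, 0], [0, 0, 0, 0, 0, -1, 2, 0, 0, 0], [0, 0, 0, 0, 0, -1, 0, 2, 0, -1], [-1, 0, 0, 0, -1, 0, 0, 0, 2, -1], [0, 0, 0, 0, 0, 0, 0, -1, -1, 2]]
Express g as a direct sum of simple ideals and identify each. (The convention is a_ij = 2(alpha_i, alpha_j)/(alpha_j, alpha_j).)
The diagram associated to this matrix has two connected components: the simple roots {alpha_2, alpha_3, alpha_4} form a chain of 3 nodes with a double edge at one end; the terminal node there is the unique short simple root (B_3), and {alpha_1, alpha_5, alpha_6, alpha_7, alpha_8, alpha_9, alpha_10} form a chain of 5 nodes with a fork of two nodes at one end (D_7). A semisimple Lie algebra decomposes uniquely as the direct sum of simple ideals, one per connected component of its Dynkin diagram, so g ≅ B_3 ⊕ D_7 (dimension 21 + 91 = 112).

type B_3 ⊕ type D_7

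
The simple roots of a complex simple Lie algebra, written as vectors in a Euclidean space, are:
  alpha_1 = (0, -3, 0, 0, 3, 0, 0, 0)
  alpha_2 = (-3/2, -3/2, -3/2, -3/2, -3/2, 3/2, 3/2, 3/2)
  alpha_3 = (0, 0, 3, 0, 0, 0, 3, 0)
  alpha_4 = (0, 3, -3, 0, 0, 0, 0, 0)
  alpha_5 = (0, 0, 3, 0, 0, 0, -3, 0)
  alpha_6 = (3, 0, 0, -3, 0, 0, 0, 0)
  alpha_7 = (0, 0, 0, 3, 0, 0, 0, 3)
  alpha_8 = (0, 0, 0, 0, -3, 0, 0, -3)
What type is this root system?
Compute the Cartan integers a_ij = 2(alpha_i, alpha_j)/(alpha_j, alpha_j); the resulting 8x8 Cartan matrix is
[[2, 0, 0, -1, 0, 0, 0, -1], [0, 2, 0, 0, -1, 0, 0, 0], [0, 0, 2, -1, 0, 0, 0, 0], [-1, 0, -1, 2, -1, 0, 0, 0], [0, -1, 0, -1, 2, 0, 0, 0], [0, 0, 0, 0, 0, 2, -1, 0], [0, 0, 0, 0, 0, -1, 2, -1], [-1, 0, 0, 0, 0, 0, -1, 2]].
All simple roots have the same length, so the diagram is simply laced. The associated Dynkin diagram is a chain of 7 nodes with one extra node attached to the third node from one end (E_8), so the type is E_8.

E8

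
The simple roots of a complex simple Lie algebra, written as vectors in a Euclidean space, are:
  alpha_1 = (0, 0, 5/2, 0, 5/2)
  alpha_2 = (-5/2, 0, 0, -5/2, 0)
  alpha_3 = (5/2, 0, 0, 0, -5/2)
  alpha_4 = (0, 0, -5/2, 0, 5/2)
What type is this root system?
D_4

Compute the Cartan integers a_ij = 2(alpha_i, alpha_j)/(alpha_j, alpha_j); the resulting 4x4 Cartan matrix is
[[2, 0, -1, 0], [0, 2, -1, 0], [-1, -1, 2, -1], [0, 0, -1, 2]].
All simple roots have the same length, so the diagram is simply laced. The associated Dynkin diagram is a chain of 2 nodes with a fork of two nodes at one end (D_4), so the type is D_4 (the algebra so(8)).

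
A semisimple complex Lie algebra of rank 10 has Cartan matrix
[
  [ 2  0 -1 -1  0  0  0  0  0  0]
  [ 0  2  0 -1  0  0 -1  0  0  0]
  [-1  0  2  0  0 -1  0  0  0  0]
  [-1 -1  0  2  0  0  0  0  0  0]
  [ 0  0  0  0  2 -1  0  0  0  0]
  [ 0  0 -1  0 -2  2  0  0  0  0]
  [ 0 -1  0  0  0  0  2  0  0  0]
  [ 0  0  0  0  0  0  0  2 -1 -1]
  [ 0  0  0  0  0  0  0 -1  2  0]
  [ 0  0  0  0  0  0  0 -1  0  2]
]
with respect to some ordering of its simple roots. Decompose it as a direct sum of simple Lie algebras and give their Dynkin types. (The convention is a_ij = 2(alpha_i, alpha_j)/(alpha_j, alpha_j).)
A_3 (sl(4)) ⊕ B_7 (so(15))

The diagram associated to this matrix has two connected components: the simple roots {alpha_8, alpha_9, alpha_10} form a chain of 3 nodes with single edges (A_3), and {alpha_1, alpha_2, alpha_3, alpha_4, alpha_5, alpha_6, alpha_7} form a chain of 7 nodes with a double edge at one end; the terminal node there is the unique short simple root (B_7). A semisimple Lie algebra decomposes uniquely as the direct sum of simple ideals, one per connected component of its Dynkin diagram, so g ≅ A_3 ⊕ B_7 (dimension 15 + 105 = 120).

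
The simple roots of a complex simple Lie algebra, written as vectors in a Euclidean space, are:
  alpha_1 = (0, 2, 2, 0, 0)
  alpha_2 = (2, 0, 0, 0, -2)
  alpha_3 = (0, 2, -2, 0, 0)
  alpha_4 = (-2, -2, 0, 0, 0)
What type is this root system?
Compute the Cartan integers a_ij = 2(alpha_i, alpha_j)/(alpha_j, alpha_j); the resulting 4x4 Cartan matrix is
[[2, 0, 0, -1], [0, 2, 0, -1], [0, 0, 2, -1], [-1, -1, -1, 2]].
All simple roots have the same length, so the diagram is simply laced. The associated Dynkin diagram is a chain of 2 nodes with a fork of two nodes at one end (D_4), so the type is D_4 (the algebra so(8)).

D4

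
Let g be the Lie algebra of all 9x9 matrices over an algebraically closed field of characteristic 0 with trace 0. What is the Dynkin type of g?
type A_8

This is sl(9), which has dimension 9^2 - 1 = 80 and rank 9 - 1 = 8 (a Cartan subalgebra is the diagonal traceless matrices). In the classification of classical Lie algebras, the special linear algebra sl(n+1) has type A_n; here n = 8, so the Dynkin diagram is a chain of 8 nodes with single edges (A_8). Hence the type is A_8.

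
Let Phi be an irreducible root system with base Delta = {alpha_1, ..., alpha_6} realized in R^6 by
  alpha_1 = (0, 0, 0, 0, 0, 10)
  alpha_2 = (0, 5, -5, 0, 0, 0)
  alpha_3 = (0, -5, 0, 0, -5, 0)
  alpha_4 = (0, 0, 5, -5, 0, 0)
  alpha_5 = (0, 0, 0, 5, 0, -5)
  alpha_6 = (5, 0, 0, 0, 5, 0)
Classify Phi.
Compute the Cartan integers a_ij = 2(alpha_i, alpha_j)/(alpha_j, alpha_j); the resulting 6x6 Cartan matrix is
[[2, 0, 0, 0, -2, 0], [0, 2, -1, -1, 0, 0], [0, -1, 2, 0, 0, -1], [0, -1, 0, 2, -1, 0], [-1, 0, 0, -1, 2, 0], [0, 0, -1, 0, 0, 2]].
The roots have two lengths (squared-length ratio 2:1); the short ones are alpha_{2,3,4,5,6}. The associated Dynkin diagram is a chain of 6 nodes with a double edge at one end; the terminal node there is the unique long simple root (C_6), so the type is C_6 (the algebra sp(12)).

C6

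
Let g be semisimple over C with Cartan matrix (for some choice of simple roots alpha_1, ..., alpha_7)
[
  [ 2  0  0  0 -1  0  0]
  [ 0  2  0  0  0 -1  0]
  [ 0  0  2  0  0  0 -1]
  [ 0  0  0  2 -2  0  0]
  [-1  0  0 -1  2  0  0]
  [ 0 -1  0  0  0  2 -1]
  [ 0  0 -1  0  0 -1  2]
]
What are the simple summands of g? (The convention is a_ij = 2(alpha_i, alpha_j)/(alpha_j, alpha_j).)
The diagram associated to this matrix has two connected components: the simple roots {alpha_2, alpha_3, alpha_6, alpha_7} form a chain of 4 nodes with single edges (A_4), and {alpha_1, alpha_4, alpha_5} form a chain of 3 nodes with a double edge at one end; the terminal node there is the unique long simple root (C_3). A semisimple Lie algebra decomposes uniquely as the direct sum of simple ideals, one per connected component of its Dynkin diagram, so g ≅ A_4 ⊕ C_3 (dimension 24 + 21 = 45).

A4 + C3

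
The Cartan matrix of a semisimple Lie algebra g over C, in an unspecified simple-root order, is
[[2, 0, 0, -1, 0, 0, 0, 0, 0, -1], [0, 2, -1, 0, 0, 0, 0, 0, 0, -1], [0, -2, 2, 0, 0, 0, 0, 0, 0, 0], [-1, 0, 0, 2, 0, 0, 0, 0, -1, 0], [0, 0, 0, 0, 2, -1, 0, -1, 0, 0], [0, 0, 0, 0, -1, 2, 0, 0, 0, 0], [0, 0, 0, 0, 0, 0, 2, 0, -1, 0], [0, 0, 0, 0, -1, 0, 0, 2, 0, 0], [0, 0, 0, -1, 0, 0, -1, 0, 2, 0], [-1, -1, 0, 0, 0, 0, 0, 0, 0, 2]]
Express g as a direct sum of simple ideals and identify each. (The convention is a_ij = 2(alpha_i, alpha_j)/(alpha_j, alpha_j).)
The diagram associated to this matrix has two connected components: the simple roots {alpha_5, alpha_6, alpha_8} form a chain of 3 nodes with single edges (A_3), and {alpha_1, alpha_2, alpha_3, alpha_4, alpha_7, alpha_9, alpha_10} form a chain of 7 nodes with a double edge at one end; the terminal node there is the unique long simple root (C_7). A semisimple Lie algebra decomposes uniquely as the direct sum of simple ideals, one per connected component of its Dynkin diagram, so g ≅ A_3 ⊕ C_7 (dimension 15 + 105 = 120).

A_3 (sl(4)) ⊕ C_7 (sp(14))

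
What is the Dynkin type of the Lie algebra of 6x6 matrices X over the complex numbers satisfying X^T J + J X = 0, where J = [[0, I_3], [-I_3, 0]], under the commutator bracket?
C_3

This is sp(6), which has dimension 6(6+1)/2 = 21 and rank 6/2 = 3. In the classification of classical Lie algebras, the symplectic algebra sp(2n) has type C_n; here n = 3, so the Dynkin diagram is a chain of 3 nodes with a double edge at one end; the terminal node there is the unique long simple root (C_3). Hence the type is C_3.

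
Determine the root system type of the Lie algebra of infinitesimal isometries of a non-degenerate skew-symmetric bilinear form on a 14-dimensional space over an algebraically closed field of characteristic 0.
This is sp(14), which has dimension 14(14+1)/2 = 105 and rank 14/2 = 7. In the classification of classical Lie algebras, the symplectic algebra sp(2n) has type C_n; here n = 7, so the Dynkin diagram is a chain of 7 nodes with a double edge at one end; the terminal node there is the unique long simple root (C_7). Hence the type is C_7.

type C_7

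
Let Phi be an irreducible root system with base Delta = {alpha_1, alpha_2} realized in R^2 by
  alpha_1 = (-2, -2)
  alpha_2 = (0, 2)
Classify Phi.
B_2

Compute the Cartan integers a_ij = 2(alpha_i, alpha_j)/(alpha_j, alpha_j); the resulting 2x2 Cartan matrix is
[[2, -2], [-1, 2]].
The roots have two lengths (squared-length ratio 2:1); the short ones are alpha_{2}. The associated Dynkin diagram is a chain of 2 nodes with a double edge at one end; the terminal node there is the unique short simple root (B_2), so the type is B_2 (the algebra so(5)).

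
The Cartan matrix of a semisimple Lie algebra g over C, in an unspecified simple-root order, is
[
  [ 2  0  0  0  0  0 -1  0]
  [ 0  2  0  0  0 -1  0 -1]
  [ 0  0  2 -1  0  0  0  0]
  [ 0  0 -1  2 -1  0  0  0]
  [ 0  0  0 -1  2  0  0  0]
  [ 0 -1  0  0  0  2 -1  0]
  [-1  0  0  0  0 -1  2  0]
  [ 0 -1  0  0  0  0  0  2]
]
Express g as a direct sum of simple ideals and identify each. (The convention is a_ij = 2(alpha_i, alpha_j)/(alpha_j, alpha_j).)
A_3 (sl(4)) ⊕ A_5 (sl(6))

The diagram associated to this matrix has two connected components: the simple roots {alpha_3, alpha_4, alpha_5} form a chain of 3 nodes with single edges (A_3), and {alpha_1, alpha_2, alpha_6, alpha_7, alpha_8} form a chain of 5 nodes with single edges (A_5). A semisimple Lie algebra decomposes uniquely as the direct sum of simple ideals, one per connected component of its Dynkin diagram, so g ≅ A_3 ⊕ A_5 (dimension 15 + 35 = 50).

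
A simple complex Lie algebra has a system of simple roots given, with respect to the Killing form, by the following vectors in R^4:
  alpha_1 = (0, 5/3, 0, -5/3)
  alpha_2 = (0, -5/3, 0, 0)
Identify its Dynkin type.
type B_2

Compute the Cartan integers a_ij = 2(alpha_i, alpha_j)/(alpha_j, alpha_j); the resulting 2x2 Cartan matrix is
[[2, -2], [-1, 2]].
The roots have two lengths (squared-length ratio 2:1); the short ones are alpha_{2}. The associated Dynkin diagram is a chain of 2 nodes with a double edge at one end; the terminal node there is the unique short simple root (B_2), so the type is B_2 (the algebra so(5)).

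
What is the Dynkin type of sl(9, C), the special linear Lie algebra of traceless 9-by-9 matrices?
This is sl(9), which has dimension 9^2 - 1 = 80 and rank 9 - 1 = 8 (a Cartan subalgebra is the diagonal traceless matrices). In the classification of classical Lie algebras, the special linear algebra sl(n+1) has type A_n; here n = 8, so the Dynkin diagram is a chain of 8 nodes with single edges (A_8). Hence the type is A_8.

A_8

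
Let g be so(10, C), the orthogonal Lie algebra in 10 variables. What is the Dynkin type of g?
This is so(10) with 10 even, which has dimension 10(10-1)/2 = 45 and rank 10/2 = 5. In the classification of classical Lie algebras, the orthogonal algebra so(2n) in an even number of variables has type D_n; here n = 5, so the Dynkin diagram is a chain of 3 nodes with a fork of two nodes at one end (D_5). Hence the type is D_5.

D5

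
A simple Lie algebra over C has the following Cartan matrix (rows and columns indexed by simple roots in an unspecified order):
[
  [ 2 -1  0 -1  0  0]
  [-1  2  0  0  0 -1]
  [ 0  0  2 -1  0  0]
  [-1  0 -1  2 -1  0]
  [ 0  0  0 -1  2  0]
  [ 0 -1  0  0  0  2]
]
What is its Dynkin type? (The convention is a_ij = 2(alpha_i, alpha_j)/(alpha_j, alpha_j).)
The matrix has rank 6 with 2's on the diagonal. Reading the off-diagonal entries as Dynkin edges (a single edge where a_ij = a_ji = -1; a double or triple edge where a_ij * a_ji = 2 or 3), the diagram is a chain of 4 nodes with a fork of two nodes at one end (D_6). One simple-root ordering that puts it in standard form is (alpha_6, alpha_2, alpha_1, alpha_4, alpha_5, alpha_3). So the algebra is type D_6, i.e. so(12).

D_6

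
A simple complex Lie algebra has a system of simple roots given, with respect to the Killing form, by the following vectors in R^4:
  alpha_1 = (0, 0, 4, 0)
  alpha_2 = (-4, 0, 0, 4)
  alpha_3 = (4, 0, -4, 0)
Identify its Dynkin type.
B3

Compute the Cartan integers a_ij = 2(alpha_i, alpha_j)/(alpha_j, alpha_j); the resulting 3x3 Cartan matrix is
[[2, 0, -1], [0, 2, -1], [-2, -1, 2]].
The roots have two lengths (squared-length ratio 2:1); the short ones are alpha_{1}. The associated Dynkin diagram is a chain of 3 nodes with a double edge at one end; the terminal node there is the unique short simple root (B_3), so the type is B_3 (the algebra so(7)).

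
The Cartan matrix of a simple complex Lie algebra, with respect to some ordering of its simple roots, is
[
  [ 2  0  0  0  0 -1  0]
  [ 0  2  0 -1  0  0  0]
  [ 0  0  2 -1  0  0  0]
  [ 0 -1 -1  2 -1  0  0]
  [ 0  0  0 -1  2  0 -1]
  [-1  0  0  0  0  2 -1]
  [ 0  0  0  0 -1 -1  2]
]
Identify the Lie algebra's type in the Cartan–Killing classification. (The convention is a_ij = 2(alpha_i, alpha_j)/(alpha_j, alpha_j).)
D_7

The matrix has rank 7 with 2's on the diagonal. Reading the off-diagonal entries as Dynkin edges (a single edge where a_ij = a_ji = -1; a double or triple edge where a_ij * a_ji = 2 or 3), the diagram is a chain of 5 nodes with a fork of two nodes at one end (D_7). One simple-root ordering that puts it in standard form is (alpha_1, alpha_6, alpha_7, alpha_5, alpha_4, alpha_3, alpha_2). So the algebra is type D_7, i.e. so(14).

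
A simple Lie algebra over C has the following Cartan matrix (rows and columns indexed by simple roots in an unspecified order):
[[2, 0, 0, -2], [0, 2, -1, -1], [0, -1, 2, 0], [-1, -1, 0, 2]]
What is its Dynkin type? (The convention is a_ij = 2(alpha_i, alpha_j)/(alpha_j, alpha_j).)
The matrix has rank 4 with 2's on the diagonal. Reading the off-diagonal entries as Dynkin edges (a single edge where a_ij = a_ji = -1; a double or triple edge where a_ij * a_ji = 2 or 3), the diagram is a chain of 4 nodes with a double edge at one end; the terminal node there is the unique long simple root (C_4). One simple-root ordering that puts it in standard form is (alpha_3, alpha_2, alpha_4, alpha_1). So the algebra is type C_4, i.e. sp(8).

C4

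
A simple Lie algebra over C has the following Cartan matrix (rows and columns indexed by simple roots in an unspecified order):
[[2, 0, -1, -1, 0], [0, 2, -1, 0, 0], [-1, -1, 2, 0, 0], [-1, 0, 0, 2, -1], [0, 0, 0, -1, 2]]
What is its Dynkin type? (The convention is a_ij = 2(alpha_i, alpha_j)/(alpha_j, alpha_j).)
A_5

The matrix has rank 5 with 2's on the diagonal. Reading the off-diagonal entries as Dynkin edges (a single edge where a_ij = a_ji = -1; a double or triple edge where a_ij * a_ji = 2 or 3), the diagram is a chain of 5 nodes with single edges (A_5). One simple-root ordering that puts it in standard form is (alpha_2, alpha_3, alpha_1, alpha_4, alpha_5). So the algebra is type A_5, i.e. sl(6).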